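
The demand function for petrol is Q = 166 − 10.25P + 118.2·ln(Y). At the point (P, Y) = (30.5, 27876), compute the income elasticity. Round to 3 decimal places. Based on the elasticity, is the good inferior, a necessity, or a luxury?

0.111 (necessity)

At P = 30.5, Y = 27876: Q = 1063.214.
Holding P constant, ∂Q/∂Y = 118.2/Y = 0.00424021.
η_Y = (∂Q/∂Y)·(Y/Q) = 0.00424021 × (27876/1063.214) = 0.111.
Since 0 < η < 1, this is a necessity.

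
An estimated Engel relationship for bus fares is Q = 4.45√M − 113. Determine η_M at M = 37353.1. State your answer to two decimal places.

At M = 37353.1: Q = 747.049.
dQ/dM = 4.45/(2√M) = 0.0115124 at this income.
η = (dQ/dM)·(M/Q) = 0.0115124 × (37353.1/747.049) = 0.58.

0.58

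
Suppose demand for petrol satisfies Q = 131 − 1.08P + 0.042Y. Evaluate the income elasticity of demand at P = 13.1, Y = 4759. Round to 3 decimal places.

0.631

At P = 13.1, Y = 4759: Q = 316.730.
Holding P constant, ∂Q/∂Y = 0.042.
η_Y = (∂Q/∂Y)·(Y/Q) = 0.042 × (4759/316.730) = 0.631.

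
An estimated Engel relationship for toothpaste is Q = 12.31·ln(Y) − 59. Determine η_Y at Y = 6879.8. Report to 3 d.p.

At Y = 6879.8: Q = 49.775.
dQ/dY = 12.31/Y = 0.0017893 at this income.
η = (dQ/dY)·(Y/Q) = 0.0017893 × (6879.8/49.775) = 0.247.

0.247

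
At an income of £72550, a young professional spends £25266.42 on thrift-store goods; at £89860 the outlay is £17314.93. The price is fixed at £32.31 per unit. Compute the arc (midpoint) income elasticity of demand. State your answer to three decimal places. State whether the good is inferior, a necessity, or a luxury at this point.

With a constant price, Q₁ = 25266.42/32.31 = 782.000 and Q₂ = 17314.93/32.31 = 535.900 (equivalently, work directly with expenditure since P cancels).
Midpoint %ΔQ = (17314.93 − 25266.42)/21290.68 = -0.37347; midpoint %ΔI = (89860 − 72550)/81205 = 0.21316.
η = -0.37347 / 0.21316 = -1.752.
η < 0 ⇒ inferior good.

-1.752 (inferior good)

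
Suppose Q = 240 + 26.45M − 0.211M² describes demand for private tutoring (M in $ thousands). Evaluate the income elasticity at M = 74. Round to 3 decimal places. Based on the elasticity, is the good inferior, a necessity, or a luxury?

-0.339 (inferior good)

At M = 74: Q = 1041.8640.
dQ/dM = 26.45 − 0.422M = -4.77800.
η = (dQ/dM)·(M/Q) = -4.77800 × (74/1041.8640) = -0.339.
η < 0 ⇒ inferior good.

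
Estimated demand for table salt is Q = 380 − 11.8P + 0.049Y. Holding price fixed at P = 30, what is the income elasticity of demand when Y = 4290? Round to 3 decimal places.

At P = 30, Y = 4290: Q = 236.210.
Holding P constant, ∂Q/∂Y = 0.049.
η_Y = (∂Q/∂Y)·(Y/Q) = 0.049 × (4290/236.210) = 0.890.

0.890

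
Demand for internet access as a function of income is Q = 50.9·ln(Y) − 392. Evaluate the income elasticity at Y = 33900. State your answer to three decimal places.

0.366

At Y = 33900: Q = 138.947.
dQ/dY = 50.9/Y = 0.00150147 at this income.
η = (dQ/dY)·(Y/Q) = 0.00150147 × (33900/138.947) = 0.366.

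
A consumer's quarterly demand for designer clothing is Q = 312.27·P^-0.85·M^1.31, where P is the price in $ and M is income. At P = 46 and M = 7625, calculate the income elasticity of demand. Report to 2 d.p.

For a multiplicative demand Q = A·P^α·M^β, the income elasticity is β everywhere.
Here β = 1.31, so η = 1.31.

1.31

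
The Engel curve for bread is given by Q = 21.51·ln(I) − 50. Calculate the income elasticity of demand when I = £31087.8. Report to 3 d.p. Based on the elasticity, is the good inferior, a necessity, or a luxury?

At I = 31087.8: Q = 172.512.
dQ/dI = 21.51/I = 0.000691911 at this income.
η = (dQ/dI)·(I/Q) = 0.000691911 × (31087.8/172.512) = 0.125.
Since 0 < η < 1, the good is a necessity.

0.125 (necessity)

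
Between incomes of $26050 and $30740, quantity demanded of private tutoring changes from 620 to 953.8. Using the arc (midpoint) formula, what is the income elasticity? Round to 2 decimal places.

ΔQ = 953.8 − 620 = 333.8; midpoint Q̄ = (620 + 953.8)/2 = 786.9.
ΔI = 30740 − 26050 = 4690; midpoint Ī = (26050 + 30740)/2 = 28395.
η = (ΔQ/Q̄) ÷ (ΔI/Ī) = (333.8/786.9) ÷ (4690/28395) = 2.57.

2.57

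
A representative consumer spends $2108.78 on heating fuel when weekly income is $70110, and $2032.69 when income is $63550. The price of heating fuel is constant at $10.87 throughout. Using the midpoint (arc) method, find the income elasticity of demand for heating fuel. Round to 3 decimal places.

With a constant price, Q₁ = 2108.78/10.87 = 194.000 and Q₂ = 2032.69/10.87 = 187.000 (equivalently, work directly with expenditure since P cancels).
Midpoint %ΔQ = (2032.69 − 2108.78)/2070.74 = -0.03675; midpoint %ΔI = (63550 − 70110)/66830 = -0.09816.
η = -0.03675 / -0.09816 = 0.374.

0.374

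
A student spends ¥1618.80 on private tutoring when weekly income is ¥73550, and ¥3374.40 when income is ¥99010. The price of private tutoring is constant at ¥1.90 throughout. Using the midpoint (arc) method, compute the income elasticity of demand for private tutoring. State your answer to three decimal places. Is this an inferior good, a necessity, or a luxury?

With a constant price, Q₁ = 1618.80/1.90 = 852.000 and Q₂ = 3374.40/1.90 = 1776.000 (equivalently, work directly with expenditure since P cancels).
Midpoint %ΔQ = (3374.40 − 1618.80)/2496.60 = 0.70320; midpoint %ΔI = (99010 − 73550)/86280 = 0.29509.
η = 0.70320 / 0.29509 = 2.383.
η > 1 ⇒ luxury.

2.383 (luxury)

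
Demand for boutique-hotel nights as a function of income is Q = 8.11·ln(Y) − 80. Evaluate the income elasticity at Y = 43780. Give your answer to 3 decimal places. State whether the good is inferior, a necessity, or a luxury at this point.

1.216 (luxury)

At Y = 43780: Q = 6.671.
dQ/dY = 8.11/Y = 0.000185244 at this income.
η = (dQ/dY)·(Y/Q) = 0.000185244 × (43780/6.671) = 1.216.
Since η > 1, the good is a luxury.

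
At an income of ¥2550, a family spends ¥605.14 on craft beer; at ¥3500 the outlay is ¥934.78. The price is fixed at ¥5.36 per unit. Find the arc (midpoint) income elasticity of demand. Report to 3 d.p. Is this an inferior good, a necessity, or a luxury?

1.363 (luxury)

With a constant price, Q₁ = 605.14/5.36 = 112.899 and Q₂ = 934.78/5.36 = 174.399 (equivalently, work directly with expenditure since P cancels).
Midpoint %ΔQ = (934.78 − 605.14)/769.96 = 0.42813; midpoint %ΔI = (3500 − 2550)/3025 = 0.31405.
η = 0.42813 / 0.31405 = 1.363.
η > 1 ⇒ luxury.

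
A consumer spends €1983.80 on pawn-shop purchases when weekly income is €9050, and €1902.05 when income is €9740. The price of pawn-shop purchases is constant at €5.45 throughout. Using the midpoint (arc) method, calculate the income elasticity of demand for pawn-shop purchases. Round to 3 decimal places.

With a constant price, Q₁ = 1983.80/5.45 = 364.000 and Q₂ = 1902.05/5.45 = 349.000 (equivalently, work directly with expenditure since P cancels).
Midpoint %ΔQ = (1902.05 − 1983.80)/1942.93 = -0.04208; midpoint %ΔI = (9740 − 9050)/9395 = 0.07344.
η = -0.04208 / 0.07344 = -0.573.

-0.573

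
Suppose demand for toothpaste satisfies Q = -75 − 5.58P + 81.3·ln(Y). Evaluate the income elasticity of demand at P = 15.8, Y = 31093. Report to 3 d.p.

0.120

At P = 15.8, Y = 31093: Q = 677.863.
Holding P constant, ∂Q/∂Y = 81.3/Y = 0.00261474.
η_Y = (∂Q/∂Y)·(Y/Q) = 0.00261474 × (31093/677.863) = 0.120.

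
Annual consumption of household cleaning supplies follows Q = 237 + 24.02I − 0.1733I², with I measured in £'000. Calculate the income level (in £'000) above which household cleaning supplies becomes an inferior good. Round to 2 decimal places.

69.30

dQ/dI = 24.02 − 0.3466I.
The good is inferior where dQ/dI < 0. Setting dQ/dI = 0 gives I = 24.02 / 0.3466 = 69.30.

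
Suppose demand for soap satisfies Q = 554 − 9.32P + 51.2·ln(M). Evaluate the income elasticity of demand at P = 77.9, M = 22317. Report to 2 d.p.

0.15

At P = 77.9, M = 22317: Q = 340.643.
Holding P constant, ∂Q/∂M = 51.2/M = 0.00229422.
η_M = (∂Q/∂M)·(M/Q) = 0.00229422 × (22317/340.643) = 0.15.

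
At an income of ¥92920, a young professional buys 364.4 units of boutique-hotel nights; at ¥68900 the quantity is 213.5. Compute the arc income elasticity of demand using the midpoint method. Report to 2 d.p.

1.76

ΔQ = 213.5 − 364.4 = -150.9; midpoint Q̄ = (364.4 + 213.5)/2 = 288.95.
ΔI = 68900 − 92920 = -24020; midpoint Ī = (92920 + 68900)/2 = 80910.
η = (ΔQ/Q̄) ÷ (ΔI/Ī) = (-150.9/288.95) ÷ (-24020/80910) = 1.76.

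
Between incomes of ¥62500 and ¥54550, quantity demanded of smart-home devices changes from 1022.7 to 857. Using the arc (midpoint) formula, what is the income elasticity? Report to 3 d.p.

ΔQ = 857 − 1022.7 = -165.7; midpoint Q̄ = (1022.7 + 857)/2 = 939.85.
ΔI = 54550 − 62500 = -7950; midpoint Ī = (62500 + 54550)/2 = 58525.
η = (ΔQ/Q̄) ÷ (ΔI/Ī) = (-165.7/939.85) ÷ (-7950/58525) = 1.298.

1.298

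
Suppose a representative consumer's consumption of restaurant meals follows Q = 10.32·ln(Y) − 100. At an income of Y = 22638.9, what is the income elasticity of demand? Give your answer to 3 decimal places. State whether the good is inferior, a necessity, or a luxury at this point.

2.963 (luxury)

At Y = 22638.9: Q = 3.483.
dQ/dY = 10.32/Y = 0.000455853 at this income.
η = (dQ/dY)·(Y/Q) = 0.000455853 × (22638.9/3.483) = 2.963.
Since η > 1, the good is a luxury.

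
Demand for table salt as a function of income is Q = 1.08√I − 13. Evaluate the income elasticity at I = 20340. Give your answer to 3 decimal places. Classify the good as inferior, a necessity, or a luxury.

0.546 (necessity)

At I = 20340: Q = 141.028.
dQ/dI = 1.08/(2√I) = 0.00378633 at this income.
η = (dQ/dI)·(I/Q) = 0.00378633 × (20340/141.028) = 0.546.
Since 0 < η < 1, the good is a necessity.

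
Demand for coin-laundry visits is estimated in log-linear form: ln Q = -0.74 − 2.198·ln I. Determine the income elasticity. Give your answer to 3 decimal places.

-2.198

In a log-linear demand, the coefficient on ln I is the income elasticity.
So η = -2.198.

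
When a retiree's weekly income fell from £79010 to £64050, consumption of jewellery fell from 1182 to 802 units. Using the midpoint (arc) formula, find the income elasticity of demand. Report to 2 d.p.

ΔQ = 802 − 1182 = -380; midpoint Q̄ = (1182 + 802)/2 = 992.
ΔI = 64050 − 79010 = -14960; midpoint Ī = (79010 + 64050)/2 = 71530.
η = (ΔQ/Q̄) ÷ (ΔI/Ī) = (-380/992) ÷ (-14960/71530) = 1.83.

1.83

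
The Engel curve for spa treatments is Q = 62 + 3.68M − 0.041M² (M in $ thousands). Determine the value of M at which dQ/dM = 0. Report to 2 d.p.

44.88

dQ/dM = 3.68 − 0.082M.
The good is inferior where dQ/dM < 0. Setting dQ/dM = 0 gives M = 3.68 / 0.082 = 44.88.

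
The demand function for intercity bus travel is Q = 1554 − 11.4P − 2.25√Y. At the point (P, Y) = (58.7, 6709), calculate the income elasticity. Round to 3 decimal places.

At P = 58.7, Y = 6709: Q = 700.526.
Holding P constant, ∂Q/∂Y = -2.25/(2√Y) = -0.0137348.
η_Y = (∂Q/∂Y)·(Y/Q) = -0.0137348 × (6709/700.526) = -0.132.

-0.132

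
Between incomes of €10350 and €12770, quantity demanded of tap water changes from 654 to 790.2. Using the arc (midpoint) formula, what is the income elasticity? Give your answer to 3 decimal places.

ΔQ = 790.2 − 654 = 136.2; midpoint Q̄ = (654 + 790.2)/2 = 722.1.
ΔI = 12770 − 10350 = 2420; midpoint Ī = (10350 + 12770)/2 = 11560.
η = (ΔQ/Q̄) ÷ (ΔI/Ī) = (136.2/722.1) ÷ (2420/11560) = 0.901.

0.901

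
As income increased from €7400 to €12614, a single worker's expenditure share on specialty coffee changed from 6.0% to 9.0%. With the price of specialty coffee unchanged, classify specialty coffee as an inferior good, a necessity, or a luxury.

luxury

The budget share rises as income rises, so η > 1.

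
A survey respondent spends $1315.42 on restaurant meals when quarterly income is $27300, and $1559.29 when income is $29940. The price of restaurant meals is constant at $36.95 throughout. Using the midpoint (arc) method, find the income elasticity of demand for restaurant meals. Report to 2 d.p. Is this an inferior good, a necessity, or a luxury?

With a constant price, Q₁ = 1315.42/36.95 = 35.600 and Q₂ = 1559.29/36.95 = 42.200 (equivalently, work directly with expenditure since P cancels).
Midpoint %ΔQ = (1559.29 − 1315.42)/1437.36 = 0.16967; midpoint %ΔI = (29940 − 27300)/28620 = 0.09224.
η = 0.16967 / 0.09224 = 1.84.
η > 1 ⇒ luxury.

1.84 (luxury)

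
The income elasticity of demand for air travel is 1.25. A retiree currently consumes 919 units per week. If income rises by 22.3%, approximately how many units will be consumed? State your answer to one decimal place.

1175.2

%ΔQ ≈ η × %ΔI = 1.25 × 22.3% = 27.875%.
New Q ≈ 919 × (1 + 0.27875) = 1175.2.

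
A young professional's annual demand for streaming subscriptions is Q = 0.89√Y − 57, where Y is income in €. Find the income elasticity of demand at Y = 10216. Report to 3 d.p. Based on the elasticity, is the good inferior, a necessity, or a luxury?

At Y = 10216: Q = 32.956.
dQ/dY = 0.89/(2√Y) = 0.0044027 at this income.
η = (dQ/dY)·(Y/Q) = 0.0044027 × (10216/32.956) = 1.365.
Since η > 1, the good is a luxury.

1.365 (luxury)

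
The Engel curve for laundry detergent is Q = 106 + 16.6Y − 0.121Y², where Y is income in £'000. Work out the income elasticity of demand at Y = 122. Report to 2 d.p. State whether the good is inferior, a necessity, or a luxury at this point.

At Y = 122: Q = 330.2360.
dQ/dY = 16.6 − 0.242Y = -12.92400.
η = (dQ/dY)·(Y/Q) = -12.92400 × (122/330.2360) = -4.77.
η < 0 ⇒ inferior good.

-4.77 (inferior good)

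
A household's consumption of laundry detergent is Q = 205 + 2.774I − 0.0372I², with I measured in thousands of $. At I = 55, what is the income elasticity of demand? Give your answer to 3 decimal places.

-0.296

At I = 55: Q = 245.0400.
dQ/dI = 2.774 − 0.0744I = -1.31800.
η = (dQ/dI)·(I/Q) = -1.31800 × (55/245.0400) = -0.296.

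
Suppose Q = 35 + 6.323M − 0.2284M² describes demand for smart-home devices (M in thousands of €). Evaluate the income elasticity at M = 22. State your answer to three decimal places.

-1.290

At M = 22: Q = 63.5604.
dQ/dM = 6.323 − 0.4568M = -3.72660.
η = (dQ/dM)·(M/Q) = -3.72660 × (22/63.5604) = -1.290.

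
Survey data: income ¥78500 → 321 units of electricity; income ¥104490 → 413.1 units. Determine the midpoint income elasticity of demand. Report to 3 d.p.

0.883

ΔQ = 413.1 − 321 = 92.1; midpoint Q̄ = (321 + 413.1)/2 = 367.05.
ΔI = 104490 − 78500 = 25990; midpoint Ī = (78500 + 104490)/2 = 91495.
η = (ΔQ/Q̄) ÷ (ΔI/Ī) = (92.1/367.05) ÷ (25990/91495) = 0.883.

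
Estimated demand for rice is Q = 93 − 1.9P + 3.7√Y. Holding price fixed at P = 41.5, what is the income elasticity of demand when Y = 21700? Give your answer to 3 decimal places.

At P = 41.5, Y = 21700: Q = 559.194.
Holding P constant, ∂Q/∂Y = 3.7/(2√Y) = 0.0125586.
η_Y = (∂Q/∂Y)·(Y/Q) = 0.0125586 × (21700/559.194) = 0.487.

0.487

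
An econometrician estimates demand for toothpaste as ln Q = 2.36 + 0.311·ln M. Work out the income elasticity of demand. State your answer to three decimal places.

In a log-linear demand, the coefficient on ln M is the income elasticity.
So η = 0.311.

0.311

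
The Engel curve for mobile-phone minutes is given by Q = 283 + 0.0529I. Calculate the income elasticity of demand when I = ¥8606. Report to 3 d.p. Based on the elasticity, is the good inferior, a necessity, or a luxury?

0.617 (necessity)

At I = 8606: Q = 738.257.
dQ/dI = 0.0529.
η = (dQ/dI)·(I/Q) = 0.0529 × (8606/738.257) = 0.617.
Since 0 < η < 1, the good is a necessity.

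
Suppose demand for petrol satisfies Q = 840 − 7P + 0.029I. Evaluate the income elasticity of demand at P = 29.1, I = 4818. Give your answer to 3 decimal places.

0.180

At P = 29.1, I = 4818: Q = 776.022.
Holding P constant, ∂Q/∂I = 0.029.
η_I = (∂Q/∂I)·(I/Q) = 0.029 × (4818/776.022) = 0.180.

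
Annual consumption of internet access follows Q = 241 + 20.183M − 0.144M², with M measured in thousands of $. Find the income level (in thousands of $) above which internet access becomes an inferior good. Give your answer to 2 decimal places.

dQ/dM = 20.183 − 0.288M.
The good is inferior where dQ/dM < 0. Setting dQ/dM = 0 gives M = 20.183 / 0.288 = 70.08.

70.08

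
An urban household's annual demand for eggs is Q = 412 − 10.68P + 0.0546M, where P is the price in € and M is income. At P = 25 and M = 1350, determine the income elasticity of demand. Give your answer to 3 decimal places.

0.337

At P = 25, M = 1350: Q = 218.710.
Holding P constant, ∂Q/∂M = 0.0546.
η_M = (∂Q/∂M)·(M/Q) = 0.0546 × (1350/218.710) = 0.337.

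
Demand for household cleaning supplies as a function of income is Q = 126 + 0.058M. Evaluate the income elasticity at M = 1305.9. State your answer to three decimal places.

At M = 1305.9: Q = 201.742.
dQ/dM = 0.058.
η = (dQ/dM)·(M/Q) = 0.058 × (1305.9/201.742) = 0.375.

0.375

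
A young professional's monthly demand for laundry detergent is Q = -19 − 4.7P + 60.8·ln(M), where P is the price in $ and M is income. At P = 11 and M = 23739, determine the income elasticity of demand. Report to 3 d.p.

At P = 11, M = 23739: Q = 541.852.
Holding P constant, ∂Q/∂M = 60.8/M = 0.00256119.
η_M = (∂Q/∂M)·(M/Q) = 0.00256119 × (23739/541.852) = 0.112.

0.112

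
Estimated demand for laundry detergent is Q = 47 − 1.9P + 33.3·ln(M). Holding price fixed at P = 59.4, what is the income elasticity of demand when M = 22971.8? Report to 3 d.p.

0.124

At P = 59.4, M = 22971.8: Q = 268.539.
Holding P constant, ∂Q/∂M = 33.3/M = 0.0014496.
η_M = (∂Q/∂M)·(M/Q) = 0.0014496 × (22971.8/268.539) = 0.124.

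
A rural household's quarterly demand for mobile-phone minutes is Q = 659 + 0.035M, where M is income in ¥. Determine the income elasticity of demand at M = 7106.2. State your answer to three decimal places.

At M = 7106.2: Q = 907.717.
dQ/dM = 0.035.
η = (dQ/dM)·(M/Q) = 0.035 × (7106.2/907.717) = 0.274.

0.274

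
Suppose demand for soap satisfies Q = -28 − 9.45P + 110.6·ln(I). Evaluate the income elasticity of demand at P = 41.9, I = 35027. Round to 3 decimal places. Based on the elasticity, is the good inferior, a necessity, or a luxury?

At P = 41.9, I = 35027: Q = 733.350.
Holding P constant, ∂Q/∂I = 110.6/I = 0.00315756.
η_I = (∂Q/∂I)·(I/Q) = 0.00315756 × (35027/733.350) = 0.151.
Since 0 < η < 1, this is a necessity.

0.151 (necessity)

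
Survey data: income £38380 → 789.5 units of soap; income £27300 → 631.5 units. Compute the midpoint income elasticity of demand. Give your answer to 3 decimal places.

0.659

ΔQ = 631.5 − 789.5 = -158; midpoint Q̄ = (789.5 + 631.5)/2 = 710.5.
ΔI = 27300 − 38380 = -11080; midpoint Ī = (38380 + 27300)/2 = 32840.
η = (ΔQ/Q̄) ÷ (ΔI/Ī) = (-158/710.5) ÷ (-11080/32840) = 0.659.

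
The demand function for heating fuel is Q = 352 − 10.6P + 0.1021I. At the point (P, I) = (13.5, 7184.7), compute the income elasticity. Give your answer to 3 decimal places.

At P = 13.5, I = 7184.7: Q = 942.458.
Holding P constant, ∂Q/∂I = 0.1021.
η_I = (∂Q/∂I)·(I/Q) = 0.1021 × (7184.7/942.458) = 0.778.

0.778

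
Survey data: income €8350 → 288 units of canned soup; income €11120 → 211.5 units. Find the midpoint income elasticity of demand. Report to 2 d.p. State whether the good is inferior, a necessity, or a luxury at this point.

ΔQ = 211.5 − 288 = -76.5; midpoint Q̄ = (288 + 211.5)/2 = 249.75.
ΔI = 11120 − 8350 = 2770; midpoint Ī = (8350 + 11120)/2 = 9735.
η = (ΔQ/Q̄) ÷ (ΔI/Ī) = (-76.5/249.75) ÷ (2770/9735) = -1.08.
η < 0 ⇒ inferior good.

-1.08 (inferior good)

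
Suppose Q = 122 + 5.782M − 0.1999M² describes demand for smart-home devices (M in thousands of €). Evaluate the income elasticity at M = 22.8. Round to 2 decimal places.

-0.51

At M = 22.8: Q = 149.9136.
dQ/dM = 5.782 − 0.3998M = -3.33344.
η = (dQ/dM)·(M/Q) = -3.33344 × (22.8/149.9136) = -0.51.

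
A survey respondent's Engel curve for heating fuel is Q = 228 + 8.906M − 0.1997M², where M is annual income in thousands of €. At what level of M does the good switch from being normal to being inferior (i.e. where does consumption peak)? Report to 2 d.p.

dQ/dM = 8.906 − 0.3994M.
The good is inferior where dQ/dM < 0. Setting dQ/dM = 0 gives M = 8.906 / 0.3994 = 22.30.

22.30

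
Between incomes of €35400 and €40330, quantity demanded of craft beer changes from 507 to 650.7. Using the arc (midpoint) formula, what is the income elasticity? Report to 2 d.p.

ΔQ = 650.7 − 507 = 143.7; midpoint Q̄ = (507 + 650.7)/2 = 578.85.
ΔI = 40330 − 35400 = 4930; midpoint Ī = (35400 + 40330)/2 = 37865.
η = (ΔQ/Q̄) ÷ (ΔI/Ī) = (143.7/578.85) ÷ (4930/37865) = 1.91.

1.91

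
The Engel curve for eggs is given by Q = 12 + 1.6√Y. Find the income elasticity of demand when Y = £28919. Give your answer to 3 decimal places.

0.479

At Y = 28919: Q = 284.089.
dQ/dY = 1.6/(2√Y) = 0.00470434 at this income.
η = (dQ/dY)·(Y/Q) = 0.00470434 × (28919/284.089) = 0.479.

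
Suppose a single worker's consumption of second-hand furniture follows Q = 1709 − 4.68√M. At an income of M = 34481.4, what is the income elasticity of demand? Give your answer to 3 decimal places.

At M = 34481.4: Q = 839.963.
dQ/dM = -4.68/(2√M) = -0.0126015 at this income.
η = (dQ/dM)·(M/Q) = -0.0126015 × (34481.4/839.963) = -0.517.

-0.517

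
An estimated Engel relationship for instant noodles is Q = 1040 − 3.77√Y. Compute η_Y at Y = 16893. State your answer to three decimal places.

-0.445

At Y = 16893: Q = 550.002.
dQ/dY = -3.77/(2√Y) = -0.014503 at this income.
η = (dQ/dY)·(Y/Q) = -0.014503 × (16893/550.002) = -0.445.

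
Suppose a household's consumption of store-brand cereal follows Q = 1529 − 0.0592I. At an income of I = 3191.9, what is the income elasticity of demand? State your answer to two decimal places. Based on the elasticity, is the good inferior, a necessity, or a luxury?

At I = 3191.9: Q = 1340.040.
dQ/dI = −0.0592.
η = (dQ/dI)·(I/Q) = -0.0592 × (3191.9/1340.040) = -0.14.
Since η < 0, the good is an inferior good.

-0.14 (inferior good)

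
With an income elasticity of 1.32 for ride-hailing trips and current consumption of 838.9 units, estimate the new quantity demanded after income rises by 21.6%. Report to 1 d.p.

1078.1

%ΔQ ≈ η × %ΔI = 1.32 × 21.6% = 28.512%.
New Q ≈ 838.9 × (1 + 0.28512) = 1078.1.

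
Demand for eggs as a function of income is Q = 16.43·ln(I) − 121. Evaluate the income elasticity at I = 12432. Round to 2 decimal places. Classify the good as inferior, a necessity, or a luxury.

0.48 (necessity)

At I = 12432: Q = 33.903.
dQ/dI = 16.43/I = 0.00132159 at this income.
η = (dQ/dI)·(I/Q) = 0.00132159 × (12432/33.903) = 0.48.
Since 0 < η < 1, the good is a necessity.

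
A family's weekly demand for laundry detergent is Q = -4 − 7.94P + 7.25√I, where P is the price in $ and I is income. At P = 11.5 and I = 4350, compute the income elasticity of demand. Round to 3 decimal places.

At P = 11.5, I = 4350: Q = 382.860.
Holding P constant, ∂Q/∂I = 7.25/(2√I) = 0.0549621.
η_I = (∂Q/∂I)·(I/Q) = 0.0549621 × (4350/382.860) = 0.624.

0.624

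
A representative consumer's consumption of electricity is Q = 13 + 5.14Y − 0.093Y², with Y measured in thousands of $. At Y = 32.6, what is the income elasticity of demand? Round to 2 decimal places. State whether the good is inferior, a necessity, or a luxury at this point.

-0.37 (inferior good)

At Y = 32.6: Q = 81.7273.
dQ/dY = 5.14 − 0.186Y = -0.92360.
η = (dQ/dY)·(Y/Q) = -0.92360 × (32.6/81.7273) = -0.37.
η < 0 ⇒ inferior good.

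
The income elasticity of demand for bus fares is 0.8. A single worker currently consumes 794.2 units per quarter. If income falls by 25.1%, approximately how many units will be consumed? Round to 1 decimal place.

634.7

%ΔQ ≈ η × %ΔI = 0.8 × (-25.1%) = -20.08%.
New Q ≈ 794.2 × (1 − 0.2008) = 634.7.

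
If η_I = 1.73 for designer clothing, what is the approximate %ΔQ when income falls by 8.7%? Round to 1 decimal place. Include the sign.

%ΔQ ≈ η × %ΔI = 1.73 × (-8.7%) = -15.1%.

-15.1%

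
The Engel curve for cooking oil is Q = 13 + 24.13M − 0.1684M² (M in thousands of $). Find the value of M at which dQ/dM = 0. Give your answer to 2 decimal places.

dQ/dM = 24.13 − 0.3368M.
The good is inferior where dQ/dM < 0. Setting dQ/dM = 0 gives M = 24.13 / 0.3368 = 71.64.

71.64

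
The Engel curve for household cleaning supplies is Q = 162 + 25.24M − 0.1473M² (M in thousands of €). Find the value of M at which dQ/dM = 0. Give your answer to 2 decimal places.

85.68

dQ/dM = 25.24 − 0.2946M.
The good is inferior where dQ/dM < 0. Setting dQ/dM = 0 gives M = 25.24 / 0.2946 = 85.68.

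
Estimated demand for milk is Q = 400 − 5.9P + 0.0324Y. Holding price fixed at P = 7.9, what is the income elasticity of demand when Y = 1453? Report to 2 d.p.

At P = 7.9, Y = 1453: Q = 400.467.
Holding P constant, ∂Q/∂Y = 0.0324.
η_Y = (∂Q/∂Y)·(Y/Q) = 0.0324 × (1453/400.467) = 0.12.

0.12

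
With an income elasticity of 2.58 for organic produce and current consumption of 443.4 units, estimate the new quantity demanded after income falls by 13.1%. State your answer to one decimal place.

293.5

%ΔQ ≈ η × %ΔI = 2.58 × (-13.1%) = -33.798%.
New Q ≈ 443.4 × (1 − 0.33798) = 293.5.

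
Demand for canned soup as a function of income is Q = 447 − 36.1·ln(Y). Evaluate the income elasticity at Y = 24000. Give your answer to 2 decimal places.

-0.44

At Y = 24000: Q = 82.902.
dQ/dY = -36.1/Y = -0.00150417 at this income.
η = (dQ/dY)·(Y/Q) = -0.00150417 × (24000/82.902) = -0.44.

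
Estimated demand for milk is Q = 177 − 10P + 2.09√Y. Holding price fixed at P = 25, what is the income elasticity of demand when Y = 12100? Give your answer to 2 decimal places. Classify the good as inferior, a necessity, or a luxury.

At P = 25, Y = 12100: Q = 156.900.
Holding P constant, ∂Q/∂Y = 2.09/(2√Y) = 0.0095.
η_Y = (∂Q/∂Y)·(Y/Q) = 0.0095 × (12100/156.900) = 0.73.
Since 0 < η < 1, this is a necessity.

0.73 (necessity)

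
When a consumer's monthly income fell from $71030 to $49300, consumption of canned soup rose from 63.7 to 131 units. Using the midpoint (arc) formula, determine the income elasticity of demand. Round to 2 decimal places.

-1.91

ΔQ = 131 − 63.7 = 67.3; midpoint Q̄ = (63.7 + 131)/2 = 97.35.
ΔI = 49300 − 71030 = -21730; midpoint Ī = (71030 + 49300)/2 = 60165.
η = (ΔQ/Q̄) ÷ (ΔI/Ī) = (67.3/97.35) ÷ (-21730/60165) = -1.91.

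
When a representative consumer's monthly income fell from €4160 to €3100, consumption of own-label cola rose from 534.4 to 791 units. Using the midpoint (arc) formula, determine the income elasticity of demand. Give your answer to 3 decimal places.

-1.326

ΔQ = 791 − 534.4 = 256.6; midpoint Q̄ = (534.4 + 791)/2 = 662.7.
ΔI = 3100 − 4160 = -1060; midpoint Ī = (4160 + 3100)/2 = 3630.
η = (ΔQ/Q̄) ÷ (ΔI/Ī) = (256.6/662.7) ÷ (-1060/3630) = -1.326.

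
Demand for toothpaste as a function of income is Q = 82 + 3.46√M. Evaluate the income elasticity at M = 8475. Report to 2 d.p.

At M = 8475: Q = 400.527.
dQ/dM = 3.46/(2√M) = 0.0187921 at this income.
η = (dQ/dM)·(M/Q) = 0.0187921 × (8475/400.527) = 0.40.

0.40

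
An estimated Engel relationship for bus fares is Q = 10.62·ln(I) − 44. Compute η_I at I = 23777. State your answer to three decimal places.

At I = 23777: Q = 63.012.
dQ/dI = 10.62/I = 0.00044665 at this income.
η = (dQ/dI)·(I/Q) = 0.00044665 × (23777/63.012) = 0.169.

0.169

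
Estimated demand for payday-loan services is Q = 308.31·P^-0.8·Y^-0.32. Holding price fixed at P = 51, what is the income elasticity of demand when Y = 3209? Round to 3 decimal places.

For a multiplicative demand Q = A·P^α·Y^β, the income elasticity is β everywhere.
Here β = -0.32, so η = -0.320.

-0.320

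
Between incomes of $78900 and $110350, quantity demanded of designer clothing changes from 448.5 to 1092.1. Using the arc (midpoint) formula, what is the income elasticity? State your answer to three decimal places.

ΔQ = 1092.1 − 448.5 = 643.6; midpoint Q̄ = (448.5 + 1092.1)/2 = 770.3.
ΔI = 110350 − 78900 = 31450; midpoint Ī = (78900 + 110350)/2 = 94625.
η = (ΔQ/Q̄) ÷ (ΔI/Ī) = (643.6/770.3) ÷ (31450/94625) = 2.514.

2.514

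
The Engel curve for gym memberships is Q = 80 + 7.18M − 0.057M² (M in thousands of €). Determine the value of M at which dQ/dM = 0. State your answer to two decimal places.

62.98

dQ/dM = 7.18 − 0.114M.
The good is inferior where dQ/dM < 0. Setting dQ/dM = 0 gives M = 7.18 / 0.114 = 62.98.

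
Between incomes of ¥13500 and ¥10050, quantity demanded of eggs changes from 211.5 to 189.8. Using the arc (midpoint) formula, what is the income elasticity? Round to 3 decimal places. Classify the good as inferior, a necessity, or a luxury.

0.369 (necessity)

ΔQ = 189.8 − 211.5 = -21.7; midpoint Q̄ = (211.5 + 189.8)/2 = 200.65.
ΔI = 10050 − 13500 = -3450; midpoint Ī = (13500 + 10050)/2 = 11775.
η = (ΔQ/Q̄) ÷ (ΔI/Ī) = (-21.7/200.65) ÷ (-3450/11775) = 0.369.
0 < η < 1 ⇒ necessity.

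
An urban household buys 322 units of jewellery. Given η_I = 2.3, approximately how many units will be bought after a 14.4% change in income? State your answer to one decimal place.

%ΔQ ≈ η × %ΔI = 2.3 × 14.4% = 33.12%.
New Q ≈ 322 × (1 + 0.3312) = 428.6.

428.6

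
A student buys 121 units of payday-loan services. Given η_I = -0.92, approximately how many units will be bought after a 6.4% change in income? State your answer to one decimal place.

%ΔQ ≈ η × %ΔI = -0.92 × 6.4% = -5.888%.
New Q ≈ 121 × (1 − 0.05888) = 113.9.

113.9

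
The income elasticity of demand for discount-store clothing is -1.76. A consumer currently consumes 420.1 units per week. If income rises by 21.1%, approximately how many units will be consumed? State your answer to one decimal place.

%ΔQ ≈ η × %ΔI = -1.76 × 21.1% = -37.136%.
New Q ≈ 420.1 × (1 − 0.37136) = 264.1.

264.1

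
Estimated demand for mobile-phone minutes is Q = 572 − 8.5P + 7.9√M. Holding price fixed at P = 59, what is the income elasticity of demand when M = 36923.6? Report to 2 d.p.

0.48

At P = 59, M = 36923.6: Q = 1588.526.
Holding P constant, ∂Q/∂M = 7.9/(2√M) = 0.0205563.
η_M = (∂Q/∂M)·(M/Q) = 0.0205563 × (36923.6/1588.526) = 0.48.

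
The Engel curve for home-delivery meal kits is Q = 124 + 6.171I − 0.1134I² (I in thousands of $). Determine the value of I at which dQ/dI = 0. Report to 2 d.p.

dQ/dI = 6.171 − 0.2268I.
The good is inferior where dQ/dI < 0. Setting dQ/dI = 0 gives I = 6.171 / 0.2268 = 27.21.

27.21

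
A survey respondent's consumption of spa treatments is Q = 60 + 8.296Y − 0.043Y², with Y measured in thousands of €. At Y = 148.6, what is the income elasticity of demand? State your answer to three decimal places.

At Y = 148.6: Q = 343.2613.
dQ/dY = 8.296 − 0.086Y = -4.48360.
η = (dQ/dY)·(Y/Q) = -4.48360 × (148.6/343.2613) = -1.941.

-1.941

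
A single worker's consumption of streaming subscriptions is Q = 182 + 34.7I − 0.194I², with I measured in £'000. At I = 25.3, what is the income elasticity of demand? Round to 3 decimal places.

0.673

At I = 25.3: Q = 935.7325.
dQ/dI = 34.7 − 0.388I = 24.88360.
η = (dQ/dI)·(I/Q) = 24.88360 × (25.3/935.7325) = 0.673.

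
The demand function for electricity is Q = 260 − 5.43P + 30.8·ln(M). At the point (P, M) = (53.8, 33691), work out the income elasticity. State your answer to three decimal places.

At P = 53.8, M = 33691: Q = 288.956.
Holding P constant, ∂Q/∂M = 30.8/M = 0.000914191.
η_M = (∂Q/∂M)·(M/Q) = 0.000914191 × (33691/288.956) = 0.107.

0.107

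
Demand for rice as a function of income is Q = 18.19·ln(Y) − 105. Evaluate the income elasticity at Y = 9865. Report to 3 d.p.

At Y = 9865: Q = 62.289.
dQ/dY = 18.19/Y = 0.00184389 at this income.
η = (dQ/dY)·(Y/Q) = 0.00184389 × (9865/62.289) = 0.292.

0.292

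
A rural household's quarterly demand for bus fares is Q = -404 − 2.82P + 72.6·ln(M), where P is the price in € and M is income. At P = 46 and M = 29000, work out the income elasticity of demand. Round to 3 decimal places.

0.342

At P = 46, M = 29000: Q = 212.249.
Holding P constant, ∂Q/∂M = 72.6/M = 0.00250345.
η_M = (∂Q/∂M)·(M/Q) = 0.00250345 × (29000/212.249) = 0.342.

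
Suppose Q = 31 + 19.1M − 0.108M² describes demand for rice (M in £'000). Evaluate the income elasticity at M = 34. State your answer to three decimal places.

At M = 34: Q = 555.5520.
dQ/dM = 19.1 − 0.216M = 11.75600.
η = (dQ/dM)·(M/Q) = 11.75600 × (34/555.5520) = 0.719.

0.719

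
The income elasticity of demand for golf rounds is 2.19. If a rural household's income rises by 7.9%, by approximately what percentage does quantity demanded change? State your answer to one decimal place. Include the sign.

17.3%

%ΔQ ≈ η × %ΔI = 2.19 × 7.9% = 17.3%.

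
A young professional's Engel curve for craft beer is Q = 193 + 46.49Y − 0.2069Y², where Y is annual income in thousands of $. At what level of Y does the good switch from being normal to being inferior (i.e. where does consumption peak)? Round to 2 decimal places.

dQ/dY = 46.49 − 0.4138Y.
The good is inferior where dQ/dY < 0. Setting dQ/dY = 0 gives Y = 46.49 / 0.4138 = 112.35.

112.35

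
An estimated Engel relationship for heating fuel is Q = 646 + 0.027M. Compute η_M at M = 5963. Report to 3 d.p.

At M = 5963: Q = 807.001.
dQ/dM = 0.027.
η = (dQ/dM)·(M/Q) = 0.027 × (5963/807.001) = 0.200.

0.200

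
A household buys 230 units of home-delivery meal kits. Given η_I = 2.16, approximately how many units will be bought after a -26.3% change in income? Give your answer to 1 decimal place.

%ΔQ ≈ η × %ΔI = 2.16 × (-26.3%) = -56.808%.
New Q ≈ 230 × (1 − 0.56808) = 99.3.

99.3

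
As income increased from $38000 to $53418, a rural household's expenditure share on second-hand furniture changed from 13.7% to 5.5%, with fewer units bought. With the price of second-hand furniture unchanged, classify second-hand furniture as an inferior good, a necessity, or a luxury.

inferior good

Quantity demanded falls as income rises, so η < 0.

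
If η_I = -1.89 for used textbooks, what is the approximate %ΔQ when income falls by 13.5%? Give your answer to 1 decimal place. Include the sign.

%ΔQ ≈ η × %ΔI = -1.89 × (-13.5%) = 25.5%.

25.5%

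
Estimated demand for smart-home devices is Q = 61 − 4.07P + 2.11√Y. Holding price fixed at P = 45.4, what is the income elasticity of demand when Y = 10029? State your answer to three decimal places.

1.207

At P = 45.4, Y = 10029: Q = 87.528.
Holding P constant, ∂Q/∂Y = 2.11/(2√Y) = 0.0105347.
η_Y = (∂Q/∂Y)·(Y/Q) = 0.0105347 × (10029/87.528) = 1.207.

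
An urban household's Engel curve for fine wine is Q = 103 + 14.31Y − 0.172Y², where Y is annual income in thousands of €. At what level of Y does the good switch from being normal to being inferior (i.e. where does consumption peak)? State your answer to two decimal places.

41.60

dQ/dY = 14.31 − 0.344Y.
The good is inferior where dQ/dY < 0. Setting dQ/dY = 0 gives Y = 14.31 / 0.344 = 41.60.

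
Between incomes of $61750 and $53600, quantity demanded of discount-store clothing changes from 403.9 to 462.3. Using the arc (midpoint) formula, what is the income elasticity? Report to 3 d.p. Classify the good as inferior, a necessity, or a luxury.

ΔQ = 462.3 − 403.9 = 58.4; midpoint Q̄ = (403.9 + 462.3)/2 = 433.1.
ΔI = 53600 − 61750 = -8150; midpoint Ī = (61750 + 53600)/2 = 57675.
η = (ΔQ/Q̄) ÷ (ΔI/Ī) = (58.4/433.1) ÷ (-8150/57675) = -0.954.
η < 0 ⇒ inferior good.

-0.954 (inferior good)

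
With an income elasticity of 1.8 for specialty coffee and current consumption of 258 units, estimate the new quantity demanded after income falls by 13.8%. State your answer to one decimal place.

193.9

%ΔQ ≈ η × %ΔI = 1.8 × (-13.8%) = -24.84%.
New Q ≈ 258 × (1 − 0.2484) = 193.9.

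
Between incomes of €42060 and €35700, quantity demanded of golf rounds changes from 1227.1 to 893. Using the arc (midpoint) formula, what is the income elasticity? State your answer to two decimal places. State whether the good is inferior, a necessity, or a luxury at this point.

1.93 (luxury)

ΔQ = 893 − 1227.1 = -334.1; midpoint Q̄ = (1227.1 + 893)/2 = 1060.05.
ΔI = 35700 − 42060 = -6360; midpoint Ī = (42060 + 35700)/2 = 38880.
η = (ΔQ/Q̄) ÷ (ΔI/Ī) = (-334.1/1060.05) ÷ (-6360/38880) = 1.93.
η > 1 ⇒ luxury.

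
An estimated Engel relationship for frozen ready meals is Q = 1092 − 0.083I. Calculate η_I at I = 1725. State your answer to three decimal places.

At I = 1725: Q = 948.825.
dQ/dI = −0.083.
η = (dQ/dI)·(I/Q) = -0.083 × (1725/948.825) = -0.151.

-0.151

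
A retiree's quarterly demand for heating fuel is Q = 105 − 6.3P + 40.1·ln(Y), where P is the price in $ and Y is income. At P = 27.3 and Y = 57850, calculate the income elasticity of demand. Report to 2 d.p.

0.11

At P = 27.3, Y = 57850: Q = 372.731.
Holding P constant, ∂Q/∂Y = 40.1/Y = 0.000693172.
η_Y = (∂Q/∂Y)·(Y/Q) = 0.000693172 × (57850/372.731) = 0.11.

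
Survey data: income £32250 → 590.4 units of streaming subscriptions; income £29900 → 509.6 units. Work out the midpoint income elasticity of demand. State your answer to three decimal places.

ΔQ = 509.6 − 590.4 = -80.8; midpoint Q̄ = (590.4 + 509.6)/2 = 550.
ΔI = 29900 − 32250 = -2350; midpoint Ī = (32250 + 29900)/2 = 31075.
η = (ΔQ/Q̄) ÷ (ΔI/Ī) = (-80.8/550) ÷ (-2350/31075) = 1.943.

1.943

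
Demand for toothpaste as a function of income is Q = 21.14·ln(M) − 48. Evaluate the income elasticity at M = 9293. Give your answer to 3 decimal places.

At M = 9293: Q = 145.157.
dQ/dM = 21.14/M = 0.00227483 at this income.
η = (dQ/dM)·(M/Q) = 0.00227483 × (9293/145.157) = 0.146.

0.146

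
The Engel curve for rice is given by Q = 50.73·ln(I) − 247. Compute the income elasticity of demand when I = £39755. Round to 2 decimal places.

At I = 39755: Q = 290.256.
dQ/dI = 50.73/I = 0.00127607 at this income.
η = (dQ/dI)·(I/Q) = 0.00127607 × (39755/290.256) = 0.17.

0.17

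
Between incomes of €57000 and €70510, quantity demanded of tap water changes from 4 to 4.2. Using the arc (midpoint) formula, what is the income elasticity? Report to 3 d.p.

0.230

ΔQ = 4.2 − 4 = 0.2; midpoint Q̄ = (4 + 4.2)/2 = 4.1.
ΔI = 70510 − 57000 = 13510; midpoint Ī = (57000 + 70510)/2 = 63755.
η = (ΔQ/Q̄) ÷ (ΔI/Ī) = (0.2/4.1) ÷ (13510/63755) = 0.230.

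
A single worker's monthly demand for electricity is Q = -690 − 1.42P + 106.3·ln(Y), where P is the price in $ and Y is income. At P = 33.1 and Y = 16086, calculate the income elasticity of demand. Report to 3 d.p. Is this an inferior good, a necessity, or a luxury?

0.363 (necessity)

At P = 33.1, Y = 16086: Q = 292.588.
Holding P constant, ∂Q/∂Y = 106.3/Y = 0.00660823.
η_Y = (∂Q/∂Y)·(Y/Q) = 0.00660823 × (16086/292.588) = 0.363.
Since 0 < η < 1, this is a necessity.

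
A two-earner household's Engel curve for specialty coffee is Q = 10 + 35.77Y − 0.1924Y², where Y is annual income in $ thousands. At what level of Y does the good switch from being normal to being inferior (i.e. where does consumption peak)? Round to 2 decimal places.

92.96

dQ/dY = 35.77 − 0.3848Y.
The good is inferior where dQ/dY < 0. Setting dQ/dY = 0 gives Y = 35.77 / 0.3848 = 92.96.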